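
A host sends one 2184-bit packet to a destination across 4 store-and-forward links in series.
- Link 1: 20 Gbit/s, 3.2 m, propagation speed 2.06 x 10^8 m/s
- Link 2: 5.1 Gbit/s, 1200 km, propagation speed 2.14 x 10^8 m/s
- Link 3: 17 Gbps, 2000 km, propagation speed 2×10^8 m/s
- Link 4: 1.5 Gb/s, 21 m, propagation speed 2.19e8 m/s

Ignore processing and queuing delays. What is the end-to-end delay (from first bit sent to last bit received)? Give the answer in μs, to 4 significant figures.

Transmission delays (L/R per hop): 0.1092, 0.428235, 0.128471, 1.456 μs; sum = 2.12191 μs.
Propagation delays (d/s per hop): 0.015534, 5607.48, 10000, 0.0958904 μs; sum = 15607.6 μs.
End-to-end = 15610 μs.

15610 μs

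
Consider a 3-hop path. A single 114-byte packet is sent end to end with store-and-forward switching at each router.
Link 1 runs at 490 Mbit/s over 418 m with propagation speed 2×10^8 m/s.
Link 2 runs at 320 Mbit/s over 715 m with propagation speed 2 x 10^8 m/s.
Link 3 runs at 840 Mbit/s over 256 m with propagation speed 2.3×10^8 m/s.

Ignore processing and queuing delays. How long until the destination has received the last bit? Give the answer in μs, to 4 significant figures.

12.57 μs

L = 114 × 8 = 912 bits.
Transmission delays (L/R per hop): 1.86122, 2.85, 1.08571 μs; sum = 5.79694 μs.
Propagation delays (d/s per hop): 2.09, 3.575, 1.11304 μs; sum = 6.77804 μs.
End-to-end = 12.57 μs.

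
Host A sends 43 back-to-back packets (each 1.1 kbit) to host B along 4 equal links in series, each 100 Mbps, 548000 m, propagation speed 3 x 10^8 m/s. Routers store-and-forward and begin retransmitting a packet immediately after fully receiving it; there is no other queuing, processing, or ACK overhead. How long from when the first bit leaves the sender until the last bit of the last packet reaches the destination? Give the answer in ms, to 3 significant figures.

Per-hop transmission t_tx = L/R = 1100/100000000 = 0.011 ms.
Per-hop propagation t_prop = 548000/300000000 = 1.82667 ms.
Pipeline fill: first packet needs 4·t_tx to clear all hops; remaining 42 packets each add one t_tx.
Total = (4+43-1)·t_tx + 4·t_prop = 46·0.011 + 4·1.82667 = 7.81 ms.

7.81 ms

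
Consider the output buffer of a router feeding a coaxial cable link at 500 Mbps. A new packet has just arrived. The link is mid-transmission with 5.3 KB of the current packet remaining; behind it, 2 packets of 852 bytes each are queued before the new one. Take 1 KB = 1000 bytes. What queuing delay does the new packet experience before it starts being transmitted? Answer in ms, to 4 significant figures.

0.1121 ms

Each queued packet: L/R = 6816/500000000 = 0.013632 ms.
2 queued → 0.027264 ms.
Plus remaining 42400 bits of current packet: 0.0848 ms.
Queuing delay = 0.1121 ms.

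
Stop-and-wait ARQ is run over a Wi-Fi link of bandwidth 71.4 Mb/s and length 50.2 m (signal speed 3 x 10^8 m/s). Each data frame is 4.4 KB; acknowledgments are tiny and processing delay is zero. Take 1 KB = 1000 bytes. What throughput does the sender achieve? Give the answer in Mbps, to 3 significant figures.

t_tx = L/R = 35200/71400000 = 0.000492997 s.
t_prop = 50.2/300000000 = 1.67333e-07 s; RTT = 3.34667e-07 s.
Cycle = t_tx + RTT = 0.000493332 s.
Throughput = L / cycle = 35200 / 0.000493332 = 71.4 Mbps.

71.4 Mbps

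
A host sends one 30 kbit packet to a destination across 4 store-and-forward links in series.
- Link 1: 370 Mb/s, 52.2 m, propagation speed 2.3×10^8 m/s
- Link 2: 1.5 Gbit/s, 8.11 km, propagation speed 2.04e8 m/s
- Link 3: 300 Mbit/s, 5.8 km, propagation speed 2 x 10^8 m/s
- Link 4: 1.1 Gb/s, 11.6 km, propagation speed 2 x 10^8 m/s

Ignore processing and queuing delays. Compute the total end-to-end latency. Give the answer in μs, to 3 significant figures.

355 μs

L = 30000 bits.
Transmission delays (L/R per hop): 81.0811, 20, 100, 27.2727 μs; sum = 228.354 μs.
Propagation delays (d/s per hop): 0.226957, 39.7549, 29, 58 μs; sum = 126.982 μs.
End-to-end = 355 μs.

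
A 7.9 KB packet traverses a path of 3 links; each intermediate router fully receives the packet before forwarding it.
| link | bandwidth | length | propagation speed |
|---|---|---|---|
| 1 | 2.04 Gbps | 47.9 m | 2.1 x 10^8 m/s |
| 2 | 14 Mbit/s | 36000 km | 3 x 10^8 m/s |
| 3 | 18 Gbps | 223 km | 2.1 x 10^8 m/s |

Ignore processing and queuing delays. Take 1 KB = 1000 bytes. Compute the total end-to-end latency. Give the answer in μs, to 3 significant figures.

126000 μs

L = 63200 bits.
Transmission delays (L/R per hop): 30.9804, 4514.29, 3.51111 μs; sum = 4548.78 μs.
Propagation delays (d/s per hop): 0.228095, 120000, 1061.9 μs; sum = 121062 μs.
End-to-end = 126000 μs.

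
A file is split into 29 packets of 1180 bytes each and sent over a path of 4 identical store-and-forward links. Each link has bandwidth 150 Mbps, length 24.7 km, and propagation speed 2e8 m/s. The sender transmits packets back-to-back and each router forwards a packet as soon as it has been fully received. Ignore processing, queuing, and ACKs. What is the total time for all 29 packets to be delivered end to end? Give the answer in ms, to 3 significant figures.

Per-hop transmission t_tx = L/R = 9440/150000000 = 0.0629333 ms.
Per-hop propagation t_prop = 24700/200000000 = 0.1235 ms.
Pipeline fill: first packet needs 4·t_tx to clear all hops; remaining 28 packets each add one t_tx.
Total = (4+29-1)·t_tx + 4·t_prop = 32·0.0629333 + 4·0.1235 = 2.51 ms.

2.51 ms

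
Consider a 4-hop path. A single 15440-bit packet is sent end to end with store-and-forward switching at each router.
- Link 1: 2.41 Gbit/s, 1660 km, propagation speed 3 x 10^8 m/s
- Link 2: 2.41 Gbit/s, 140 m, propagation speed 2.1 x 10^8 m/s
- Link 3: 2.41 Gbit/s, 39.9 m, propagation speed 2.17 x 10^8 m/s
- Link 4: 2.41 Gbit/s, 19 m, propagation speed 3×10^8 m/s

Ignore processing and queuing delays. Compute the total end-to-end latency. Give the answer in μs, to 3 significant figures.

5560 μs

Transmission delay per hop = L/R = 15440/2410000000 = 6.40664 μs; 4 hops → 25.6266 μs.
Propagation delays (d/s per hop): 5533.33, 0.666667, 0.183871, 0.0633333 μs; sum = 5534.25 μs.
End-to-end = 5560 μs.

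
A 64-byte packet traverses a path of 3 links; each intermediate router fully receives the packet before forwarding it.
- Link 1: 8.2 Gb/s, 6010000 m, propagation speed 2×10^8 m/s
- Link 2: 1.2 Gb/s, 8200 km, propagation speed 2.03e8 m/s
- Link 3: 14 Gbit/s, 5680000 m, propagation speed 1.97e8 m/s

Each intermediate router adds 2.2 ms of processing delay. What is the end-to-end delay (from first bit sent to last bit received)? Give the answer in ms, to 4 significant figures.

L = 64 × 8 = 512 bits.
Transmission delays (L/R per hop): 6.2439e-05, 0.000426667, 3.65714e-05 ms; sum = 0.000525677 ms.
Propagation delays (d/s per hop): 30.05, 40.3941, 28.8325 ms; sum = 99.2766 ms.
Processing at 2 router(s): 2 × 2.2 ms = 4.4 ms.
End-to-end = 103.7 ms.

103.7 ms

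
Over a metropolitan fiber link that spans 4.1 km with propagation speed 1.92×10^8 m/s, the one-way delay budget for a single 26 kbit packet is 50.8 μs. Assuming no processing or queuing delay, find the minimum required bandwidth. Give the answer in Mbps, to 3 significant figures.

Propagation delay = 4100 / 192000000 = 21.3542 μs.
Transmission budget = 50.8 − 21.3542 = 29.4458 μs.
R ≥ L / t_tx = 26000 bits / 2.94458e-05 s = 883 Mbps.

883 Mbps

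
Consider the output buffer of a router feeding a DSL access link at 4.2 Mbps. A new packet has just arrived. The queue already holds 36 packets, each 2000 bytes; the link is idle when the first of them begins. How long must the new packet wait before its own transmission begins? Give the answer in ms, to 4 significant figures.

137.1 ms

Each queued packet: L/R = 16000/4200000 = 3.80952 ms.
36 queued → 137.143 ms.
Queuing delay = 137.1 ms.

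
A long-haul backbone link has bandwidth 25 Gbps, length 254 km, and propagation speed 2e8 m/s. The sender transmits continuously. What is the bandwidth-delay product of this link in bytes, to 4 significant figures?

Propagation delay = 254000 / 200000000 = 0.00127 s.
BDP = R × t_prop = 25000000000 × 0.00127 = 31750000 bits.
In bytes: 31750000/8 = 3969000 bytes.

3969000 bytes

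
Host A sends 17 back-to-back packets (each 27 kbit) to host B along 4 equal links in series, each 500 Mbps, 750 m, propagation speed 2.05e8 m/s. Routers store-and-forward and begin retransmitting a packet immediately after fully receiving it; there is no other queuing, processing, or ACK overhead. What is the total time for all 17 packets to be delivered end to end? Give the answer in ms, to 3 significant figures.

Per-hop transmission t_tx = L/R = 27000/500000000 = 0.054 ms.
Per-hop propagation t_prop = 750/2.05e+08 = 0.00365854 ms.
Pipeline fill: first packet needs 4·t_tx to clear all hops; remaining 16 packets each add one t_tx.
Total = (4+17-1)·t_tx + 4·t_prop = 20·0.054 + 4·0.00365854 = 1.09 ms.

1.09 ms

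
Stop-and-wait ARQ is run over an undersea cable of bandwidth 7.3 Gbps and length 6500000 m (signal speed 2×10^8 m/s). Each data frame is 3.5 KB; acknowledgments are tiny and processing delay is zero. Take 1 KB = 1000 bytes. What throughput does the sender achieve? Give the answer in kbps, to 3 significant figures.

431 kbps

t_tx = L/R = 28000/7300000000 = 3.83562e-06 s.
t_prop = 6500000/200000000 = 0.0325 s; RTT = 0.065 s.
Cycle = t_tx + RTT = 0.0650038 s.
Throughput = L / cycle = 28000 / 0.0650038 = 431 kbps.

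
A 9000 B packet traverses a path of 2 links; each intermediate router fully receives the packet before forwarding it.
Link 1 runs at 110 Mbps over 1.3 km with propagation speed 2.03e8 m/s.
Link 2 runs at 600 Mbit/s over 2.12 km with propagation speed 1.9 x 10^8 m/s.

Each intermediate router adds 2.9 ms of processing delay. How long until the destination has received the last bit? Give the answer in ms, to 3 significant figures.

3.69 ms

L = 9000 × 8 = 72000 bits.
Transmission delays (L/R per hop): 0.654545, 0.12 ms; sum = 0.774545 ms.
Propagation delays (d/s per hop): 0.00640394, 0.0111579 ms; sum = 0.0175618 ms.
Processing at 1 router(s): 1 × 2.9 ms = 2.9 ms.
End-to-end = 3.69 ms.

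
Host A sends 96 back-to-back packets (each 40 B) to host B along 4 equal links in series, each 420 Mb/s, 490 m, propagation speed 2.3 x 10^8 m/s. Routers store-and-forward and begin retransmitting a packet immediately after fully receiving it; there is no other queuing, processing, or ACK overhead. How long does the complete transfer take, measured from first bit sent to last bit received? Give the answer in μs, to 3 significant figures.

Per-hop transmission t_tx = L/R = 320/420000000 = 0.761905 μs.
Per-hop propagation t_prop = 490/2.3e+08 = 2.13043 μs.
Pipeline fill: first packet needs 4·t_tx to clear all hops; remaining 95 packets each add one t_tx.
Total = (4+96-1)·t_tx + 4·t_prop = 99·0.761905 + 4·2.13043 = 84.0 μs.

84.0 μs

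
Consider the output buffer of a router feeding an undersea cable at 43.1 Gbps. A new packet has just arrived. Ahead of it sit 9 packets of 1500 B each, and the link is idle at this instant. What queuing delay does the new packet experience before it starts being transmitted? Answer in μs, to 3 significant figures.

2.51 μs

Each queued packet: L/R = 12000/43100000000 = 0.278422 μs.
9 queued → 2.5058 μs.
Queuing delay = 2.51 μs.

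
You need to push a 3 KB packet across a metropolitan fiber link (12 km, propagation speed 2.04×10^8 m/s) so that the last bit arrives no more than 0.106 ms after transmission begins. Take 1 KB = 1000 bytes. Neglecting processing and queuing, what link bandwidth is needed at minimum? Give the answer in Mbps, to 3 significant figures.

509 Mbps

L = 24000 bits.
Propagation delay = 12000 / 204000000 = 0.0588235 ms.
Transmission budget = 0.106 − 0.0588235 = 0.0471765 ms.
R ≥ L / t_tx = 24000 bits / 4.71765e-05 s = 509 Mbps.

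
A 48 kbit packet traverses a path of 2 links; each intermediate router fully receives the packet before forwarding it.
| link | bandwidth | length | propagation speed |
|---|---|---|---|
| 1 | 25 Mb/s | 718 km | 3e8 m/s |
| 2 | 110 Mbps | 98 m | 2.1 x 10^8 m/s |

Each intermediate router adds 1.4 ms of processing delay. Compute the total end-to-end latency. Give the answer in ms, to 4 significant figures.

6.150 ms

L = 48000 bits.
Transmission delays (L/R per hop): 1.92, 0.436364 ms; sum = 2.35636 ms.
Propagation delays (d/s per hop): 2.39333, 0.000466667 ms; sum = 2.3938 ms.
Processing at 1 router(s): 1 × 1.4 ms = 1.4 ms.
End-to-end = 6.150 ms.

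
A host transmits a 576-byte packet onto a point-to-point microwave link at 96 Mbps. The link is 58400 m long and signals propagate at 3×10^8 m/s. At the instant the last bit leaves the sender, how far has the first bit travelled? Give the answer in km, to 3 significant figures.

t_tx = L/R = 4608/96000000 = 4.8e-05 s.
Distance = s × t_tx = 300000000 × 4.8e-05 = 14.4 km.

14.4 km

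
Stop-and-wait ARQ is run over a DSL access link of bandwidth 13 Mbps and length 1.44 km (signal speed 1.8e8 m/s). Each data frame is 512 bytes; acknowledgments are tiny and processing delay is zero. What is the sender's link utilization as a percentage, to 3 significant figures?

t_tx = L/R = 4096/13000000 = 0.000315077 s.
t_prop = 1440/180000000 = 8e-06 s; RTT = 1.6e-05 s.
Cycle = t_tx + RTT = 0.000331077 s.
Utilization = t_tx / cycle = 0.000315077/0.000331077 = 95.2 %.

95.2 %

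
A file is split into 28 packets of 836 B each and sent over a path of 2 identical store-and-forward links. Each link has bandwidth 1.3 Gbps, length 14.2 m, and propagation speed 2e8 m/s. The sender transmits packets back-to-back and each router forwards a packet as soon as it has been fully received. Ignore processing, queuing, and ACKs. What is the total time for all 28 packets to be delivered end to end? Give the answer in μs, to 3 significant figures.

Per-hop transmission t_tx = L/R = 6688/1300000000 = 5.14462 μs.
Per-hop propagation t_prop = 14.2/200000000 = 0.071 μs.
Pipeline fill: first packet needs 2·t_tx to clear all hops; remaining 27 packets each add one t_tx.
Total = (2+28-1)·t_tx + 2·t_prop = 29·5.14462 + 2·0.071 = 149 μs.

149 μs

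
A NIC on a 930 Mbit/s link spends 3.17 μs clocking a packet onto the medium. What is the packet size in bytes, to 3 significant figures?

L = R × t_tx = 930000000 b/s × 3.17e-06 s = 2948.1 bits.
In bytes: 2948.1 / 8 = 369 bytes.

369 bytes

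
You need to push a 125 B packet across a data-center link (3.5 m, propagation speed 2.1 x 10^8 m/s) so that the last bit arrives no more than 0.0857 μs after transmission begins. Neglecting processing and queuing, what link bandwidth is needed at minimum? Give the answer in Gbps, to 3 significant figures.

L = 1000 bits.
Propagation delay = 3.5 / 210000000 = 0.0166667 μs.
Transmission budget = 0.0857 − 0.0166667 = 0.0690333 μs.
R ≥ L / t_tx = 1000 bits / 6.90333e-08 s = 14.5 Gbps.

14.5 Gbps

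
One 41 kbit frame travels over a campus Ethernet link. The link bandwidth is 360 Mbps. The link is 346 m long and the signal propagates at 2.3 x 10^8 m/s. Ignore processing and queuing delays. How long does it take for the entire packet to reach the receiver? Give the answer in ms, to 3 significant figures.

0.115 ms

L = 41000 bits.
Transmission delay = L/R = 41000 / 360000000 = 0.113889 ms.
Propagation delay = d/s = 346 m / 2.3e+08 m/s = 0.00150435 ms.
Total = 0.115 ms.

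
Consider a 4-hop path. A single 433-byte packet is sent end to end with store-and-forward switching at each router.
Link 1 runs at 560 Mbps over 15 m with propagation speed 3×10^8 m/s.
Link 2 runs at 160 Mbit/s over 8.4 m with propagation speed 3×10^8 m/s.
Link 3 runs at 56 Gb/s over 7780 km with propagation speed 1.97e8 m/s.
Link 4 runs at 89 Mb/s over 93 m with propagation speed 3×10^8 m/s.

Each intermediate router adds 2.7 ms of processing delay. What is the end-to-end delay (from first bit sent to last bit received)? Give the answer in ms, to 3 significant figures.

L = 433 × 8 = 3464 bits.
Transmission delays (L/R per hop): 0.00618571, 0.02165, 6.18571e-05, 0.0389213 ms; sum = 0.0668189 ms.
Propagation delays (d/s per hop): 5e-05, 2.8e-05, 39.4924, 0.00031 ms; sum = 39.4928 ms.
Processing at 3 router(s): 3 × 2.7 ms = 8.1 ms.
End-to-end = 47.7 ms.

47.7 ms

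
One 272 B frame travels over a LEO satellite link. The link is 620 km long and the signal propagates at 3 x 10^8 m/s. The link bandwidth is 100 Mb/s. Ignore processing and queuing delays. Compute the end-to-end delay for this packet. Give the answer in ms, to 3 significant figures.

2.09 ms

L = 272 × 8 = 2176 bits.
Transmission delay = L/R = 2176 / 100000000 = 0.02176 ms.
Propagation delay = d/s = 620000 m / 300000000 m/s = 2.06667 ms.
Total = 2.09 ms.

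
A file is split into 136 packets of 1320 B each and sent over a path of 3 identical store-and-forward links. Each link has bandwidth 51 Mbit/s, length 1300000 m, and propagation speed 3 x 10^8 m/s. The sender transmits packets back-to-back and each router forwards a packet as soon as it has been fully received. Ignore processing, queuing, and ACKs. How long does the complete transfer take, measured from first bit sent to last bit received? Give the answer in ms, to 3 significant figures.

Per-hop transmission t_tx = L/R = 10560/51000000 = 0.207059 ms.
Per-hop propagation t_prop = 1300000/300000000 = 4.33333 ms.
Pipeline fill: first packet needs 3·t_tx to clear all hops; remaining 135 packets each add one t_tx.
Total = (3+136-1)·t_tx + 3·t_prop = 138·0.207059 + 3·4.33333 = 41.6 ms.

41.6 ms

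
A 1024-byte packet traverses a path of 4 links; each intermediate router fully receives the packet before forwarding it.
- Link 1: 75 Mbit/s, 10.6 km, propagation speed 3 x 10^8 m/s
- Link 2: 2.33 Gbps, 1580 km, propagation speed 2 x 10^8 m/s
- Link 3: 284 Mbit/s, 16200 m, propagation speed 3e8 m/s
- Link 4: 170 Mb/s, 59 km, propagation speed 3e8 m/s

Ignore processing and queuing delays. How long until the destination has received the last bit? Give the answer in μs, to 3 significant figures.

L = 1024 × 8 = 8192 bits.
Transmission delays (L/R per hop): 109.227, 3.51588, 28.8451, 48.1882 μs; sum = 189.776 μs.
Propagation delays (d/s per hop): 35.3333, 7900, 54, 196.667 μs; sum = 8186 μs.
End-to-end = 8380 μs.

8380 μs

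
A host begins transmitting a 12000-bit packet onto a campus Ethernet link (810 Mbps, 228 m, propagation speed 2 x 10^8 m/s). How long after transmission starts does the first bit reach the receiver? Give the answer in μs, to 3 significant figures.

First bit experiences only propagation delay: d/s = 228/200000000 = 1.14 μs.

1.14 μs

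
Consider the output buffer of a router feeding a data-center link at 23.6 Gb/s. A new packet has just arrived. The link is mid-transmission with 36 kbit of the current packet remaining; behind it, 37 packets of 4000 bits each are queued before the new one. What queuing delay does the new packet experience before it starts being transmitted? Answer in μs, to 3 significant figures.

7.80 μs

Each queued packet: L/R = 4000/23600000000 = 0.169492 μs.
37 queued → 6.27119 μs.
Plus remaining 36000 bits of current packet: 1.52542 μs.
Queuing delay = 7.80 μs.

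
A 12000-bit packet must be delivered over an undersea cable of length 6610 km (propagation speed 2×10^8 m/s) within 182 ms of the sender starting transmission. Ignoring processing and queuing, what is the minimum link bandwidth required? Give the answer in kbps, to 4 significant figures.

80.56 kbps

Propagation delay = 6610000 / 200000000 = 33.05 ms.
Transmission budget = 182 − 33.05 = 148.95 ms.
R ≥ L / t_tx = 12000 bits / 0.14895 s = 80.56 kbps.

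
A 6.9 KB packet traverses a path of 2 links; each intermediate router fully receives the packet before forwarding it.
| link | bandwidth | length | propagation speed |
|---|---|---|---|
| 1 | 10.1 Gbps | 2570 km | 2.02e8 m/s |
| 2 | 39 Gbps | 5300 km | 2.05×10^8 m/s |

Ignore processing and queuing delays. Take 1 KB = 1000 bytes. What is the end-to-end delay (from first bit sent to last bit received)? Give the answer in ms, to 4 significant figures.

38.58 ms

L = 55200 bits.
Transmission delays (L/R per hop): 0.00546535, 0.00141538 ms; sum = 0.00688073 ms.
Propagation delays (d/s per hop): 12.7228, 25.8537 ms; sum = 38.5764 ms.
End-to-end = 38.58 ms.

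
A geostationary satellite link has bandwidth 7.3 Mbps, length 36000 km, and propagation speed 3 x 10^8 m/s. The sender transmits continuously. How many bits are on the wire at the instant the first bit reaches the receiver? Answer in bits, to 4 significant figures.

876000 bits

Propagation delay = 36000000 / 300000000 = 0.12 s.
BDP = R × t_prop = 7300000 × 0.12 = 876000 bits.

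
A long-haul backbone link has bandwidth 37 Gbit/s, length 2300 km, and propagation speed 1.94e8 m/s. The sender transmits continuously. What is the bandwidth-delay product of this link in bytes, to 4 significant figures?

54830000 bytes

Propagation delay = 2300000 / 194000000 = 0.0118557 s.
BDP = R × t_prop = 37000000000 × 0.0118557 = 438660000 bits.
In bytes: 438660000/8 = 54830000 bytes.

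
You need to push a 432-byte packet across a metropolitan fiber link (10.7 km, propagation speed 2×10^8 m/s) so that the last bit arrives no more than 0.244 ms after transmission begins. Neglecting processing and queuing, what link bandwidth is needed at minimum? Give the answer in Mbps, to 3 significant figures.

18.1 Mbps

L = 3456 bits.
Propagation delay = 10700 / 200000000 = 0.0535 ms.
Transmission budget = 0.244 − 0.0535 = 0.1905 ms.
R ≥ L / t_tx = 3456 bits / 0.0001905 s = 18.1 Mbps.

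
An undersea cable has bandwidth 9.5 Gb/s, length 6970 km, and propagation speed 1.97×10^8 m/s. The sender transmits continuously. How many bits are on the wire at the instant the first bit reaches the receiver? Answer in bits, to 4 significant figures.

336100000 bits

Propagation delay = 6970000 / 197000000 = 0.0353807 s.
BDP = R × t_prop = 9500000000 × 0.0353807 = 336117000 bits.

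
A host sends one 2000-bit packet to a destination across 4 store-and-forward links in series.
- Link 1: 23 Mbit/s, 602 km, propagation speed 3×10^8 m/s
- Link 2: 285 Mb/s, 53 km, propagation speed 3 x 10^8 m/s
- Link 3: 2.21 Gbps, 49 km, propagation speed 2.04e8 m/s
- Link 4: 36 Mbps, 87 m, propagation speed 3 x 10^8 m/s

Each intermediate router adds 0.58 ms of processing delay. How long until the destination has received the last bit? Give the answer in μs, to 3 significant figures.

4310 μs

Transmission delays (L/R per hop): 86.9565, 7.01754, 0.904977, 55.5556 μs; sum = 150.435 μs.
Propagation delays (d/s per hop): 2006.67, 176.667, 240.196, 0.29 μs; sum = 2423.82 μs.
Processing at 3 router(s): 3 × 0.58 ms = 1740 μs.
End-to-end = 4310 μs.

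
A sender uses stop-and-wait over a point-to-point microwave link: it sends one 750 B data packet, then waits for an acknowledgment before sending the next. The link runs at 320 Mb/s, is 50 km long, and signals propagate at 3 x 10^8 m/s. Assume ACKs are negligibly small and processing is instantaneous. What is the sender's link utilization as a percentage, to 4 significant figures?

5.325 %

t_tx = L/R = 6000/320000000 = 1.875e-05 s.
t_prop = 50000/300000000 = 0.000166667 s; RTT = 0.000333333 s.
Cycle = t_tx + RTT = 0.000352083 s.
Utilization = t_tx / cycle = 1.875e-05/0.000352083 = 5.325 %.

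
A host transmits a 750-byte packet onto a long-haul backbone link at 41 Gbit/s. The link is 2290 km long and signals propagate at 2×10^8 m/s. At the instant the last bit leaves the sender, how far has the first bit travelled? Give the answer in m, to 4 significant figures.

29.27 m

t_tx = L/R = 6000/41000000000 = 1.46341e-07 s.
Distance = s × t_tx = 200000000 × 1.46341e-07 = 29.27 m.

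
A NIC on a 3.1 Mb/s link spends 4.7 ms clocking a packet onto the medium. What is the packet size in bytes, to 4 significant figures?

L = R × t_tx = 3100000 b/s × 0.0047 s = 14570 bits.
In bytes: 14570 / 8 = 1821 bytes.

1821 bytes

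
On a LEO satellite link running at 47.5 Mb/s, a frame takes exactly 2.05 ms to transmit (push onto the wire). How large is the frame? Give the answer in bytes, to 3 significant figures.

12200 bytes

L = R × t_tx = 47500000 b/s × 0.00205 s = 97375 bits.
In bytes: 97375 / 8 = 12200 bytes.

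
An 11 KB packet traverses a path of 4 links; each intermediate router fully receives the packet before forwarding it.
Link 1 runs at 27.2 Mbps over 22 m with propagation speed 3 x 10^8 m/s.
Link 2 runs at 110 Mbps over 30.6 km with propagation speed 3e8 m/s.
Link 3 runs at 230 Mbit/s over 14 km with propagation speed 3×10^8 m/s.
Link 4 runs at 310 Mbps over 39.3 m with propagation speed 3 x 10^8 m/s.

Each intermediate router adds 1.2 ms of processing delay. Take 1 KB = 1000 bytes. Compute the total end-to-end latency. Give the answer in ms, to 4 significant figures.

L = 88000 bits.
Transmission delays (L/R per hop): 3.23529, 0.8, 0.382609, 0.283871 ms; sum = 4.70177 ms.
Propagation delays (d/s per hop): 7.33333e-05, 0.102, 0.0466667, 0.000131 ms; sum = 0.148871 ms.
Processing at 3 router(s): 3 × 1.2 ms = 3.6 ms.
End-to-end = 8.451 ms.

8.451 ms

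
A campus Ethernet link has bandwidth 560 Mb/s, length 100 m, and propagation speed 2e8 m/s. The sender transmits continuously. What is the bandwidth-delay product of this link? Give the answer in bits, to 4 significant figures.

Propagation delay = 100 / 200000000 = 5e-07 s.
BDP = R × t_prop = 560000000 × 5e-07 = 280 bits.

280.0 bits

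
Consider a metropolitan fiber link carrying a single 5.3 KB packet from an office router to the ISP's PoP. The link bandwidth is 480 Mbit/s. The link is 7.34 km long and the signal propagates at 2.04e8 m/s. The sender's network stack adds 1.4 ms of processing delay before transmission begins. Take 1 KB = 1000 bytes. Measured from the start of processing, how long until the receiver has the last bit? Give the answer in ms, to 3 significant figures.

L = 42400 bits.
Transmission delay = L/R = 42400 / 480000000 = 0.0883333 ms.
Propagation delay = d/s = 7340 m / 204000000 m/s = 0.0359804 ms.
Plus processing delay 1.4 ms = 1.4 ms.
Total = 1.52 ms.

1.52 ms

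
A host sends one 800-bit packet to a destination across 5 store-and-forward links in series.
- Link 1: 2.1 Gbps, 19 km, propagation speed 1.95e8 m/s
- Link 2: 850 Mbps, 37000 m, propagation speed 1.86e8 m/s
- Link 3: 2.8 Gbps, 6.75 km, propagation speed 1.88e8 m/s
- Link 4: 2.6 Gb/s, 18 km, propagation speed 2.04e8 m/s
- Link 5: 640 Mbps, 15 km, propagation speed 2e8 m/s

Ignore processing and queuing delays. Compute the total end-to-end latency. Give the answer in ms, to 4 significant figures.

Transmission delays (L/R per hop): 0.000380952, 0.000941176, 0.000285714, 0.000307692, 0.00125 ms; sum = 0.00316554 ms.
Propagation delays (d/s per hop): 0.0974359, 0.198925, 0.0359043, 0.0882353, 0.075 ms; sum = 0.4955 ms.
End-to-end = 0.4987 ms.

0.4987 ms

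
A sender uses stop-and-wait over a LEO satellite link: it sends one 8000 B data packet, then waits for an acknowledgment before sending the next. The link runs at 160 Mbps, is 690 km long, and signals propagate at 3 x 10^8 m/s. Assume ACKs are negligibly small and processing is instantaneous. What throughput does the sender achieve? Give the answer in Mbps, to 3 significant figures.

12.8 Mbps

t_tx = L/R = 64000/160000000 = 0.0004 s.
t_prop = 690000/300000000 = 0.0023 s; RTT = 0.0046 s.
Cycle = t_tx + RTT = 0.005 s.
Throughput = L / cycle = 64000 / 0.005 = 12.8 Mbps.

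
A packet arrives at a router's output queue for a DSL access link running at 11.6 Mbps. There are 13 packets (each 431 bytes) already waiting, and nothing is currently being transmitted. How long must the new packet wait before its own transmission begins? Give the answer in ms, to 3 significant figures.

Each queued packet: L/R = 3448/11600000 = 0.297241 ms.
13 queued → 3.86414 ms.
Queuing delay = 3.86 ms.

3.86 ms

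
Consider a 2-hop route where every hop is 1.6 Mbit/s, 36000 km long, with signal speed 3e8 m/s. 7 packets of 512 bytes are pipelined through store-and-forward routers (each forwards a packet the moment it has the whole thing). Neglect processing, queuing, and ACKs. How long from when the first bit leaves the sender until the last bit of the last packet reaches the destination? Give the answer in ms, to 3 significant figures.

260 ms

Per-hop transmission t_tx = L/R = 4096/1600000 = 2.56 ms.
Per-hop propagation t_prop = 36000000/300000000 = 120 ms.
Pipeline fill: first packet needs 2·t_tx to clear all hops; remaining 6 packets each add one t_tx.
Total = (2+7-1)·t_tx + 2·t_prop = 8·2.56 + 2·120 = 260 ms.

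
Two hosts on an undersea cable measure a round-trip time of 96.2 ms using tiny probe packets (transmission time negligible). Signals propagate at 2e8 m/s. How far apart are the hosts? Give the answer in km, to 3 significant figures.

9620 km

One-way propagation = RTT/2 = 48.1 ms.
d = s × t = 200000000 × 0.0481 = 9620 km.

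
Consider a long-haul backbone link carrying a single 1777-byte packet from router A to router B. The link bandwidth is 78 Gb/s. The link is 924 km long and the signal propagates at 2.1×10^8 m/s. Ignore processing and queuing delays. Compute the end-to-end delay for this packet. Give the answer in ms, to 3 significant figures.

4.40 ms

L = 1777 × 8 = 14216 bits.
Transmission delay = L/R = 14216 / 78000000000 = 0.000182256 ms.
Propagation delay = d/s = 924000 m / 210000000 m/s = 4.4 ms.
Total = 4.40 ms.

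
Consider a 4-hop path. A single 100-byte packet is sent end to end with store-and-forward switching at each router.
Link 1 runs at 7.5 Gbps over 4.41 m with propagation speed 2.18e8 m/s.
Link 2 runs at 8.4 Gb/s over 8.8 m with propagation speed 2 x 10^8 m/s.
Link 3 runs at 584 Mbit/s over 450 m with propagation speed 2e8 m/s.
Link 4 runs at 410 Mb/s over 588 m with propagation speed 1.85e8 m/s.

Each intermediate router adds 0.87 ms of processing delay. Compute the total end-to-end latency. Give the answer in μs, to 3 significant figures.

2620 μs

L = 100 × 8 = 800 bits.
Transmission delays (L/R per hop): 0.106667, 0.0952381, 1.36986, 1.95122 μs; sum = 3.52299 μs.
Propagation delays (d/s per hop): 0.0202294, 0.044, 2.25, 3.17838 μs; sum = 5.49261 μs.
Processing at 3 router(s): 3 × 0.87 ms = 2610 μs.
End-to-end = 2620 μs.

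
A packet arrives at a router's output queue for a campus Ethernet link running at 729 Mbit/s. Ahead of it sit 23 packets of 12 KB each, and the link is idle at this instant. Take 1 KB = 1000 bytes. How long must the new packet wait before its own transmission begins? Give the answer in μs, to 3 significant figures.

3030 μs

Each queued packet: L/R = 96000/729000000 = 131.687 μs.
23 queued → 3028.81 μs.
Queuing delay = 3030 μs.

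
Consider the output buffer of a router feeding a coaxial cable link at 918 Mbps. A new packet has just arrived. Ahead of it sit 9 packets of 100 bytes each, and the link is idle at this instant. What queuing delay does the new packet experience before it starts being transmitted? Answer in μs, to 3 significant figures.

7.84 μs

Each queued packet: L/R = 800/918000000 = 0.87146 μs.
9 queued → 7.84314 μs.
Queuing delay = 7.84 μs.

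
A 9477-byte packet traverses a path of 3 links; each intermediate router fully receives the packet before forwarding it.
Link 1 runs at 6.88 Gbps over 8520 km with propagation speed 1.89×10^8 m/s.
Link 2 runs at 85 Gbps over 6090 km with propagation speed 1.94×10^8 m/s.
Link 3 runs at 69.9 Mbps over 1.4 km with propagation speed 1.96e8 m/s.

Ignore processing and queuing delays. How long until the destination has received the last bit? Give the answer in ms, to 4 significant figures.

77.57 ms

L = 9477 × 8 = 75816 bits.
Transmission delays (L/R per hop): 0.0110198, 0.000891953, 1.08464 ms; sum = 1.09655 ms.
Propagation delays (d/s per hop): 45.0794, 31.3918, 0.00714286 ms; sum = 76.4783 ms.
End-to-end = 77.57 ms.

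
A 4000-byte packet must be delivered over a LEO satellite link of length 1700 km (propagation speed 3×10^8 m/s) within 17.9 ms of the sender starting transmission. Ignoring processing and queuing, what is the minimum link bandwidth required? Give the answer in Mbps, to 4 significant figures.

L = 32000 bits.
Propagation delay = 1700000 / 300000000 = 5.66667 ms.
Transmission budget = 17.9 − 5.66667 = 12.2333 ms.
R ≥ L / t_tx = 32000 bits / 0.0122333 s = 2.616 Mbps.

2.616 Mbps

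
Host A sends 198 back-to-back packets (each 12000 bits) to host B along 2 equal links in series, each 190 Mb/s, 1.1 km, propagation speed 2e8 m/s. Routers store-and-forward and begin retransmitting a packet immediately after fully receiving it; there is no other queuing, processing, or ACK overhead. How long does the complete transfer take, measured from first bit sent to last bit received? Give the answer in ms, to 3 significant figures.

Per-hop transmission t_tx = L/R = 12000/190000000 = 0.0631579 ms.
Per-hop propagation t_prop = 1100/200000000 = 0.0055 ms.
Pipeline fill: first packet needs 2·t_tx to clear all hops; remaining 197 packets each add one t_tx.
Total = (2+198-1)·t_tx + 2·t_prop = 199·0.0631579 + 2·0.0055 = 12.6 ms.

12.6 ms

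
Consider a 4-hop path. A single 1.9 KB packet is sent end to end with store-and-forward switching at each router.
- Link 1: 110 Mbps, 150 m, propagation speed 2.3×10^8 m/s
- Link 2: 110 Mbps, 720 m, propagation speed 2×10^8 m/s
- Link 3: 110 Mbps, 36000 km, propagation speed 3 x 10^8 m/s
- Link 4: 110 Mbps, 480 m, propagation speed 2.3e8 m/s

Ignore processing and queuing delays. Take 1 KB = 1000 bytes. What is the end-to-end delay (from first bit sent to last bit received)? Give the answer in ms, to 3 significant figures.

L = 15200 bits.
Transmission delay per hop = L/R = 15200/110000000 = 0.138182 ms; 4 hops → 0.552727 ms.
Propagation delays (d/s per hop): 0.000652174, 0.0036, 120, 0.00208696 ms; sum = 120.006 ms.
End-to-end = 121 ms.

121 ms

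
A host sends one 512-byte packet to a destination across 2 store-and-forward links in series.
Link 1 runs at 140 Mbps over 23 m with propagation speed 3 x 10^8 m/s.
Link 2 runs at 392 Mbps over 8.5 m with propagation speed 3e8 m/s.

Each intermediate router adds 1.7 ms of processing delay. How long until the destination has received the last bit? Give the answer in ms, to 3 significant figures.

L = 512 × 8 = 4096 bits.
Transmission delays (L/R per hop): 0.0292571, 0.010449 ms; sum = 0.0397061 ms.
Propagation delays (d/s per hop): 7.66667e-05, 2.83333e-05 ms; sum = 0.000105 ms.
Processing at 1 router(s): 1 × 1.7 ms = 1.7 ms.
End-to-end = 1.74 ms.

1.74 ms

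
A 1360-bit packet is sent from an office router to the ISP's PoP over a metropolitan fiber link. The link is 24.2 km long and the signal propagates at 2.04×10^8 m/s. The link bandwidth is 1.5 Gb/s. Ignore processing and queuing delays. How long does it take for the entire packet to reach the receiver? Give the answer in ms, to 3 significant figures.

0.120 ms

Transmission delay = L/R = 1360 / 1500000000 = 0.000906667 ms.
Propagation delay = d/s = 24200 m / 204000000 m/s = 0.118627 ms.
Total = 0.120 ms.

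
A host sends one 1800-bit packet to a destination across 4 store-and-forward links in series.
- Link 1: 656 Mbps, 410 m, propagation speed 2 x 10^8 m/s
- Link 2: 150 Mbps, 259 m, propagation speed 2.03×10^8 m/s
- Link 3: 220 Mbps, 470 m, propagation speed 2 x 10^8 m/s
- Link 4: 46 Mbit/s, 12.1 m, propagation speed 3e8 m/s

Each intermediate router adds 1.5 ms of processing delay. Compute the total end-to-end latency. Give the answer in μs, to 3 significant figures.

Transmission delays (L/R per hop): 2.7439, 12, 8.18182, 39.1304 μs; sum = 62.0562 μs.
Propagation delays (d/s per hop): 2.05, 1.27586, 2.35, 0.0403333 μs; sum = 5.7162 μs.
Processing at 3 router(s): 3 × 1.5 ms = 4500 μs.
End-to-end = 4570 μs.

4570 μs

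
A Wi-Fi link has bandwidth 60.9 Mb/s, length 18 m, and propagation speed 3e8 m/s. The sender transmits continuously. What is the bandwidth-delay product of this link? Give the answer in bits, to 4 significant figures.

3.654 bits

Propagation delay = 18 / 300000000 = 6e-08 s.
BDP = R × t_prop = 60900000 × 6e-08 = 3.654 bits.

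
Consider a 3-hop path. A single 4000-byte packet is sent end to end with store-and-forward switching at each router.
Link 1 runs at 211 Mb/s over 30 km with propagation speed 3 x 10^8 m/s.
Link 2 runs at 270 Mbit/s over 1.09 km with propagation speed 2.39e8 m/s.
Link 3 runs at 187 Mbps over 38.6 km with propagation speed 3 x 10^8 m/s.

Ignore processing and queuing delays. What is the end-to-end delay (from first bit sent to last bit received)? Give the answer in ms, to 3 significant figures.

L = 4000 × 8 = 32000 bits.
Transmission delays (L/R per hop): 0.151659, 0.118519, 0.171123 ms; sum = 0.4413 ms.
Propagation delays (d/s per hop): 0.1, 0.00456067, 0.128667 ms; sum = 0.233227 ms.
End-to-end = 0.675 ms.

0.675 ms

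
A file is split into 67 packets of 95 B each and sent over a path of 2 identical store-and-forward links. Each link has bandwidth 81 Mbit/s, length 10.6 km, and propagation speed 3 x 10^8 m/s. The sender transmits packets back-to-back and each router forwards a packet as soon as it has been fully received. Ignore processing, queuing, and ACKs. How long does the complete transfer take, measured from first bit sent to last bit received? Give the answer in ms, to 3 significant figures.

Per-hop transmission t_tx = L/R = 760/81000000 = 0.00938272 ms.
Per-hop propagation t_prop = 10600/300000000 = 0.0353333 ms.
Pipeline fill: first packet needs 2·t_tx to clear all hops; remaining 66 packets each add one t_tx.
Total = (2+67-1)·t_tx + 2·t_prop = 68·0.00938272 + 2·0.0353333 = 0.709 ms.

0.709 ms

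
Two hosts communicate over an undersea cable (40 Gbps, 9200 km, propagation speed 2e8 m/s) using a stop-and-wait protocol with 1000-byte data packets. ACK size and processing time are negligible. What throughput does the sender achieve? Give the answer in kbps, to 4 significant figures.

86.96 kbps

t_tx = L/R = 8000/40000000000 = 2e-07 s.
t_prop = 9200000/200000000 = 0.046 s; RTT = 0.092 s.
Cycle = t_tx + RTT = 0.0920002 s.
Throughput = L / cycle = 8000 / 0.0920002 = 86.96 kbps.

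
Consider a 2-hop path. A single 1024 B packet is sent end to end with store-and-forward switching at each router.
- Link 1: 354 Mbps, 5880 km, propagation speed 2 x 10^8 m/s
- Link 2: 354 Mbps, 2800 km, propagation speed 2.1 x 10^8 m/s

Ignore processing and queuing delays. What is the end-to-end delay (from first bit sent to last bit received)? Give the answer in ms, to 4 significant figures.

L = 1024 × 8 = 8192 bits.
Transmission delay per hop = L/R = 8192/354000000 = 0.0231412 ms; 2 hops → 0.0462825 ms.
Propagation delays (d/s per hop): 29.4, 13.3333 ms; sum = 42.7333 ms.
End-to-end = 42.78 ms.

42.78 ms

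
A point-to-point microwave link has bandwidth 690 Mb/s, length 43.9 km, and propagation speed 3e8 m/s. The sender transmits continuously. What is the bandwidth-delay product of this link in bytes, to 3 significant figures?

12600 bytes

Propagation delay = 43900 / 300000000 = 0.000146333 s.
BDP = R × t_prop = 690000000 × 0.000146333 = 100970 bits.
In bytes: 100970/8 = 12600 bytes.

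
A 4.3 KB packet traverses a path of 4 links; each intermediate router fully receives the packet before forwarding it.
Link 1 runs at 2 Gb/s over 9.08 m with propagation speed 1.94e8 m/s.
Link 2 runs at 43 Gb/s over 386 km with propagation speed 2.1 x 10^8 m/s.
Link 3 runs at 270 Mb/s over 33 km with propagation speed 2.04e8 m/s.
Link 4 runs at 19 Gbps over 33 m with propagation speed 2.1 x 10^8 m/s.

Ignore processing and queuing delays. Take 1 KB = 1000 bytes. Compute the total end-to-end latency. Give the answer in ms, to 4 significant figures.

L = 34400 bits.
Transmission delays (L/R per hop): 0.0172, 0.0008, 0.127407, 0.00181053 ms; sum = 0.147218 ms.
Propagation delays (d/s per hop): 4.68041e-05, 1.8381, 0.161765, 0.000157143 ms; sum = 2.00006 ms.
End-to-end = 2.147 ms.

2.147 ms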